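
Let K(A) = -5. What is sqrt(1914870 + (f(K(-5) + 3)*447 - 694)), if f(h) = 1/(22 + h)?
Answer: sqrt(191419835)/10 ≈ 1383.5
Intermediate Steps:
sqrt(1914870 + (f(K(-5) + 3)*447 - 694)) = sqrt(1914870 + (447/(22 + (-5 + 3)) - 694)) = sqrt(1914870 + (447/(22 - 2) - 694)) = sqrt(1914870 + (447/20 - 694)) = sqrt(1914870 - 13433/20) = sqrt(38283967/20) = sqrt(191419835)/10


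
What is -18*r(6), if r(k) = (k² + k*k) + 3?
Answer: -1350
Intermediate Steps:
r(k) = 3 + 2*k² (r(k) = (k² + k²) + 3 = 2*k² + 3 = 3 + 2*k²)
-18*r(6) = -18*(3 + 2*6²) = -18*(3 + 2*36) = -18*(3 + 72) = -18*75 = -9*150 = -1350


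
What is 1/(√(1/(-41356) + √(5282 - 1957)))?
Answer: 14*√211/√(-1 + 206780*√133) ≈ 0.13169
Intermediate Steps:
1/(√(1/(-41356) + √(5282 - 1957))) = 1/(√(-1/41356 + √3325)) = 1/(√(-1/41356 + 5*√133)) = (-1/41356 + 5*√133)^(-½)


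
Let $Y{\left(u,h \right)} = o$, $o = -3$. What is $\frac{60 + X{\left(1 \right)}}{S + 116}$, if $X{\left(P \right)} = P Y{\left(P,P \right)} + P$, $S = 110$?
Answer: $\frac{29}{113} \approx 0.25664$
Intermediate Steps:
$Y{\left(u,h \right)} = -3$
$X{\left(P \right)} = - 2 P$ ($X{\left(P \right)} = P \left(-3\right) + P = - 3 P + P = - 2 P$)
$\frac{60 + X{\left(1 \right)}}{S + 116} = \frac{60 - 2}{110 + 116} = \frac{60 - 2}{226} = \frac{1}{226} \cdot 58 = \frac{29}{113}$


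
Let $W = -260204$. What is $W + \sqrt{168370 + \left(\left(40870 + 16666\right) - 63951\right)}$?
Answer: $-260204 + 3 \sqrt{17995} \approx -2.598 \cdot 10^{5}$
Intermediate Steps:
$W + \sqrt{168370 + \left(\left(40870 + 16666\right) - 63951\right)} = -260204 + \sqrt{168370 + \left(\left(40870 + 16666\right) - 63951\right)} = -260204 + \sqrt{168370 + \left(57536 - 63951\right)} = -260204 + \sqrt{168370 - 6415} = -260204 + \sqrt{161955} = -260204 + 3 \sqrt{17995}$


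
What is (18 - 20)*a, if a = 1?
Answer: -2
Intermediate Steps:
(18 - 20)*a = (18 - 20)*1 = -2*1 = -2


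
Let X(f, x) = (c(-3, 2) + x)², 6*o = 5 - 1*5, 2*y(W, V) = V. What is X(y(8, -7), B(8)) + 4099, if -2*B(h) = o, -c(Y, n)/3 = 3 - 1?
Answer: 4135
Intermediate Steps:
c(Y, n) = -6 (c(Y, n) = -3*(3 - 1) = -3*2 = -6)
y(W, V) = V/2
o = 0 (o = (5 - 1*5)/6 = (5 - 5)/6 = (⅙)*0 = 0)
B(h) = 0 (B(h) = -½*0 = 0)
X(f, x) = (-6 + x)²
X(y(8, -7), B(8)) + 4099 = (-6 + 0)² + 4099 = (-6)² + 4099 = 36 + 4099 = 4135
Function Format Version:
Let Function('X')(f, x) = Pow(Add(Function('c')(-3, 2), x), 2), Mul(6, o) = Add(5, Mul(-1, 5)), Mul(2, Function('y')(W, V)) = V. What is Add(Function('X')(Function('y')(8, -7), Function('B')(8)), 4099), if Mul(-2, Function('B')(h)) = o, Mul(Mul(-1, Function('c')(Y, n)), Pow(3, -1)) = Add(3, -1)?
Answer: 4135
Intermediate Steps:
Function('c')(Y, n) = -6 (Function('c')(Y, n) = Mul(-3, Add(3, -1)) = Mul(-3, 2) = -6)
Function('y')(W, V) = Mul(Rational(1, 2), V)
o = 0 (o = Mul(Rational(1, 6), Add(5, Mul(-1, 5))) = Mul(Rational(1, 6), Add(5, -5)) = Mul(Rational(1, 6), 0) = 0)
Function('B')(h) = 0 (Function('B')(h) = Mul(Rational(-1, 2), 0) = 0)
Function('X')(f, x) = Pow(Add(-6, x), 2)
Add(Function('X')(Function('y')(8, -7), Function('B')(8)), 4099) = Add(Pow(Add(-6, 0), 2), 4099) = Add(Pow(-6, 2), 4099) = Add(36, 4099) = 4135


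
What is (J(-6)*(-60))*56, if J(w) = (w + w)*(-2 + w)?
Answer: -322560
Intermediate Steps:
J(w) = 2*w*(-2 + w) (J(w) = (2*w)*(-2 + w) = 2*w*(-2 + w))
(J(-6)*(-60))*56 = ((2*(-6)*(-2 - 6))*(-60))*56 = ((2*(-6)*(-8))*(-60))*56 = (96*(-60))*56 = -5760*56 = -322560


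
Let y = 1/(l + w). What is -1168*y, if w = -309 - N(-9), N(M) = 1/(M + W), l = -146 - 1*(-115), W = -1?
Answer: 11680/3399 ≈ 3.4363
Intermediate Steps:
l = -31 (l = -146 + 115 = -31)
N(M) = 1/(-1 + M) (N(M) = 1/(M - 1) = 1/(-1 + M))
w = -3089/10 (w = -309 - 1/(-1 - 9) = -309 - 1/(-10) = -309 - 1*(-1/10) = -309 + 1/10 = -3089/10 ≈ -308.90)
y = -10/3399 (y = 1/(-31 - 3089/10) = 1/(-3399/10) = -10/3399 ≈ -0.0029420)
-1168*y = -1168*(-10/3399) = 11680/3399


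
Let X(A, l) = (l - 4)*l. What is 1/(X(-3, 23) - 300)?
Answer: 1/137 ≈ 0.0072993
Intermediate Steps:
X(A, l) = l*(-4 + l) (X(A, l) = (-4 + l)*l = l*(-4 + l))
1/(X(-3, 23) - 300) = 1/(23*(-4 + 23) - 300) = 1/(23*19 - 300) = 1/(437 - 300) = 1/137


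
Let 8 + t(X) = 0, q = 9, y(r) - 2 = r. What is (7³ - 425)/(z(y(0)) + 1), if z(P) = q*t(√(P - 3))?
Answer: 82/71 ≈ 1.1549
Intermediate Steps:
y(r) = 2 + r
t(X) = -8 (t(X) = -8 + 0 = -8)
z(P) = -72 (z(P) = 9*(-8) = -72)
(7³ - 425)/(z(y(0)) + 1) = (7³ - 425)/(-72 + 1) = (343 - 425)/(-71) = -82*(-1/71) = 82/71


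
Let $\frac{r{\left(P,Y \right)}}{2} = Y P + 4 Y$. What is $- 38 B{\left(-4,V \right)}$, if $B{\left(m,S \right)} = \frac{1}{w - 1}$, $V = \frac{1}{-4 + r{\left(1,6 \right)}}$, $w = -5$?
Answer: $\frac{19}{3} \approx 6.3333$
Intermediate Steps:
$r{\left(P,Y \right)} = 8 Y + 2 P Y$ ($r{\left(P,Y \right)} = 2 \left(Y P + 4 Y\right) = 2 \left(P Y + 4 Y\right) = 2 \left(4 Y + P Y\right) = 8 Y + 2 P Y$)
$V = \frac{1}{56}$ ($V = \frac{1}{-4 + 2 \cdot 6 \left(4 + 1\right)} = \frac{1}{-4 + 2 \cdot 6 \cdot 5} = \frac{1}{-4 + 60} = \frac{1}{56} \approx 0.017857$)
$B{\left(m,S \right)} = - \frac{1}{6}$ ($B{\left(m,S \right)} = \frac{1}{-5 - 1} = \frac{1}{-6} = - \frac{1}{6}$)
$- 38 B{\left(-4,V \right)} = \left(-38\right) \left(- \frac{1}{6}\right) = \frac{19}{3}$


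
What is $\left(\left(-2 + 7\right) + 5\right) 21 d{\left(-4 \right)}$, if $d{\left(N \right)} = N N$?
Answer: $3360$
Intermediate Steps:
$d{\left(N \right)} = N^{2}$
$\left(\left(-2 + 7\right) + 5\right) 21 d{\left(-4 \right)} = \left(\left(-2 + 7\right) + 5\right) 21 \left(-4\right)^{2} = \left(5 + 5\right) 21 \cdot 16 = 10 \cdot 21 \cdot 16 = 210 \cdot 16 = 3360$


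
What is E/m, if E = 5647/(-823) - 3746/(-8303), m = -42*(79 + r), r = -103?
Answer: -14601361/2296011984 ≈ -0.0063594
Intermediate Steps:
m = 1008 (m = -42*(79 - 103) = -42*(-24) = 1008)
E = -43804083/6833369 (E = 5647*(-1/823) - 3746*(-1/8303) = -5647/823 + 3746/8303 = -43804083/6833369 ≈ -6.4103)
E/m = -43804083/6833369/1008 = -43804083/6833369*1/1008 = -14601361/2296011984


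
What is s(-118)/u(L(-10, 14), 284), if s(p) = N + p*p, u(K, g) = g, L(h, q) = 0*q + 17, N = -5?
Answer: 13919/284 ≈ 49.011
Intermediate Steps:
L(h, q) = 17 (L(h, q) = 0 + 17 = 17)
s(p) = -5 + p² (s(p) = -5 + p*p = -5 + p²)
s(-118)/u(L(-10, 14), 284) = (-5 + (-118)²)/284 = (-5 + 13924)*(1/284) = 13919*(1/284) = 13919/284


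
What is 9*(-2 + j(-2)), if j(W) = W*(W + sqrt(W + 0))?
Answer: 18 - 18*I*sqrt(2) ≈ 18.0 - 25.456*I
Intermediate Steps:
j(W) = W*(W + sqrt(W))
9*(-2 + j(-2)) = 9*(-2 + ((-2)**2 + (-2)**(3/2))) = 9*(-2 + (4 - 2*I*sqrt(2))) = 9*(2 - 2*I*sqrt(2)) = 18 - 18*I*sqrt(2)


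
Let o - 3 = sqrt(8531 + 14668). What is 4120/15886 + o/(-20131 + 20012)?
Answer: 221311/945217 - sqrt(23199)/119 ≈ -1.0458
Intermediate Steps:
o = 3 + sqrt(23199) (o = 3 + sqrt(8531 + 14668) = 3 + sqrt(23199) ≈ 155.31)
4120/15886 + o/(-20131 + 20012) = 4120/15886 + (3 + sqrt(23199))/(-20131 + 20012) = 4120*(1/15886) + (3 + sqrt(23199))/(-119) = 2060/7943 + (3 + sqrt(23199))*(-1/119) = 2060/7943 + (-3/119 - sqrt(23199)/119) = 221311/945217 - sqrt(23199)/119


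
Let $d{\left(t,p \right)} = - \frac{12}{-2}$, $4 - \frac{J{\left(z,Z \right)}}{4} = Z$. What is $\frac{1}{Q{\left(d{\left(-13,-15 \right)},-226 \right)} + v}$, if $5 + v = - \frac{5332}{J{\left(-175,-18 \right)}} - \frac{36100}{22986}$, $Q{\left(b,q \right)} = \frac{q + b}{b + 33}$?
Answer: $- \frac{3286998}{239301527} \approx -0.013736$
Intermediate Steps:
$J{\left(z,Z \right)} = 16 - 4 Z$
$d{\left(t,p \right)} = 6$ ($d{\left(t,p \right)} = \left(-12\right) \left(- \frac{1}{2}\right) = 6$)
$Q{\left(b,q \right)} = \frac{b + q}{33 + b}$
$v = - \frac{16981499}{252846}$ ($v = -5 - \left(\frac{18050}{11493} + \frac{5332}{16 - -72}\right) = -5 - \left(\frac{18050}{11493} + \frac{5332}{16 + 72}\right) = -5 - \left(\frac{18050}{11493} + \frac{5332}{88}\right) = -5 - \frac{15717269}{252846} = - \frac{16981499}{252846} \approx -67.161$)
$\frac{1}{Q{\left(d{\left(-13,-15 \right)},-226 \right)} + v} = \frac{1}{\frac{6 - 226}{33 + 6} - \frac{16981499}{252846}} = \frac{1}{\frac{1}{39} \left(-220\right) - \frac{16981499}{252846}} = \frac{1}{- \frac{220}{39} - \frac{16981499}{252846}} = \frac{1}{- \frac{239301527}{3286998}} = - \frac{3286998}{239301527}$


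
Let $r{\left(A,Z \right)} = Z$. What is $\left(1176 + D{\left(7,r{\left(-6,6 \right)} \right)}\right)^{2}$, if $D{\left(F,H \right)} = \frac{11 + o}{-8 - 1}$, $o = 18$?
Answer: $\frac{111408025}{81} \approx 1.3754 \cdot 10^{6}$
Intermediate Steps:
$D{\left(F,H \right)} = - \frac{29}{9}$ ($D{\left(F,H \right)} = \frac{11 + 18}{-8 - 1} = \frac{29}{-9} = 29 \left(- \frac{1}{9}\right) = - \frac{29}{9}$)
$\left(1176 + D{\left(7,r{\left(-6,6 \right)} \right)}\right)^{2} = \left(1176 - \frac{29}{9}\right)^{2} = \left(\frac{10555}{9}\right)^{2} = \frac{111408025}{81}$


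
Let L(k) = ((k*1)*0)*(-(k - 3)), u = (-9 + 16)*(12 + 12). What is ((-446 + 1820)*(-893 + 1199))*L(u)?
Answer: 0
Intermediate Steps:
u = 168 (u = 7*24 = 168)
L(k) = 0 (L(k) = (k*0)*(-(-3 + k)) = 0*(3 - k) = 0)
((-446 + 1820)*(-893 + 1199))*L(u) = ((-446 + 1820)*(-893 + 1199))*0 = (1374*306)*0 = 420444*0 = 0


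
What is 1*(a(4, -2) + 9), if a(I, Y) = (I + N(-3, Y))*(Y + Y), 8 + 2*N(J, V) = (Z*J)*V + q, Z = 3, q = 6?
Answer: -39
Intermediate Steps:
N(J, V) = -1 + 3*J*V/2 (N(J, V) = -4 + ((3*J)*V + 6)/2 = -4 + (3*J*V + 6)/2 = -4 + (6 + 3*J*V)/2 = -4 + (3 + 3*J*V/2) = -1 + 3*J*V/2)
a(I, Y) = 2*Y*(-1 + I - 9*Y/2) (a(I, Y) = (I + (-1 + (3/2)*(-3)*Y))*(Y + Y) = (I + (-1 - 9*Y/2))*(2*Y) = (-1 + I - 9*Y/2)*(2*Y) = 2*Y*(-1 + I - 9*Y/2))
1*(a(4, -2) + 9) = 1*(-2*(-2 - 9*(-2) + 2*4) + 9) = 1*(-2*(-2 + 18 + 8) + 9) = 1*(-2*24 + 9) = 1*(-48 + 9) = 1*(-39) = -39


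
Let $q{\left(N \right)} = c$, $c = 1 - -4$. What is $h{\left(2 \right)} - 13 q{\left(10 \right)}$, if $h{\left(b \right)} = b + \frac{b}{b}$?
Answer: $-62$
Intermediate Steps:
$c = 5$ ($c = 1 + 4 = 5$)
$q{\left(N \right)} = 5$
$h{\left(b \right)} = 1 + b$ ($h{\left(b \right)} = b + 1 = 1 + b$)
$h{\left(2 \right)} - 13 q{\left(10 \right)} = \left(1 + 2\right) - 65 = 3 - 65 = -62$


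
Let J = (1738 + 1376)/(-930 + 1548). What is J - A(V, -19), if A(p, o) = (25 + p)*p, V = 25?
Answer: -128231/103 ≈ -1245.0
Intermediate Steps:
A(p, o) = p*(25 + p)
J = 519/103 (J = 3114/618 = 3114*(1/618) = 519/103 ≈ 5.0388)
J - A(V, -19) = 519/103 - 25*(25 + 25) = 519/103 - 25*50 = 519/103 - 1*1250 = 519/103 - 1250 = -128231/103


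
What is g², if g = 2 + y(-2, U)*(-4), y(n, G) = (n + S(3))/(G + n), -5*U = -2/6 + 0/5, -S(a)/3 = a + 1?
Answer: 611524/841 ≈ 727.14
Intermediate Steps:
S(a) = -3 - 3*a (S(a) = -3*(a + 1) = -3*(1 + a) = -3 - 3*a)
U = 1/15 (U = -(-2/6 + 0/5)/5 = -(-2*⅙ + 0*(⅕))/5 = -(-⅓ + 0)/5 = -⅕*(-⅓) = 1/15 ≈ 0.066667)
y(n, G) = (-12 + n)/(G + n) (y(n, G) = (n + (-3 - 3*3))/(G + n) = (n + (-3 - 9))/(G + n) = (n - 12)/(G + n) = (-12 + n)/(G + n))
g = -782/29 (g = 2 + ((-12 - 2)/(1/15 - 2))*(-4) = 2 + (-14/(-29/15))*(-4) = 2 - 15/29*(-14)*(-4) = 2 + (210/29)*(-4) = 2 - 840/29 = -782/29 ≈ -26.966)
g² = (-782/29)² = 611524/841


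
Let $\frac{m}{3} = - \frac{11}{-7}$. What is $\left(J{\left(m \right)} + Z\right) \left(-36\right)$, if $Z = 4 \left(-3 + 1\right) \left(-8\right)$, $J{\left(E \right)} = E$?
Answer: $- \frac{17316}{7} \approx -2473.7$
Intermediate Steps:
$m = \frac{33}{7}$ ($m = 3 \left(- \frac{11}{-7}\right) = 3 \left(\left(-11\right) \left(- \frac{1}{7}\right)\right) = 3 \cdot \frac{11}{7} = \frac{33}{7} \approx 4.7143$)
$Z = 64$ ($Z = 4 \left(-2\right) \left(-8\right) = \left(-8\right) \left(-8\right) = 64$)
$\left(J{\left(m \right)} + Z\right) \left(-36\right) = \left(\frac{33}{7} + 64\right) \left(-36\right) = \frac{481}{7} \left(-36\right) = - \frac{17316}{7}$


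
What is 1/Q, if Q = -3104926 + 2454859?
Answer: -1/650067 ≈ -1.5383e-6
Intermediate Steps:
Q = -650067
1/Q = 1/(-650067) = -1/650067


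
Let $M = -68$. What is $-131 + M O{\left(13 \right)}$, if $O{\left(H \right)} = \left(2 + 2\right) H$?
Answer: $-3667$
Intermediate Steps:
$O{\left(H \right)} = 4 H$
$-131 + M O{\left(13 \right)} = -131 - 68 \cdot 4 \cdot 13 = -131 - 3536 = -3667$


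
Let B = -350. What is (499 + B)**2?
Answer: 22201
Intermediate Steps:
(499 + B)**2 = (499 - 350)**2 = 149**2 = 22201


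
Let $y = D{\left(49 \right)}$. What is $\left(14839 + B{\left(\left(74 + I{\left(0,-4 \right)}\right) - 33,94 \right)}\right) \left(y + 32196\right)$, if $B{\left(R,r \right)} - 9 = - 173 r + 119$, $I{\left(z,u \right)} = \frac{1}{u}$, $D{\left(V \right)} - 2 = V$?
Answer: $-41759865$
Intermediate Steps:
$D{\left(V \right)} = 2 + V$
$y = 51$ ($y = 2 + 49 = 51$)
$B{\left(R,r \right)} = 128 - 173 r$ ($B{\left(R,r \right)} = 9 - \left(-119 + 173 r\right) = 128 - 173 r$)
$\left(14839 + B{\left(\left(74 + I{\left(0,-4 \right)}\right) - 33,94 \right)}\right) \left(y + 32196\right) = \left(14839 + \left(128 - 16262\right)\right) \left(51 + 32196\right) = \left(14839 + \left(128 - 16262\right)\right) 32247 = \left(14839 - 16134\right) 32247 = \left(-1295\right) 32247 = -41759865$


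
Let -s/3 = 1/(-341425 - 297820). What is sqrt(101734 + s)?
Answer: sqrt(41571988655241085)/639245 ≈ 318.96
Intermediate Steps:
s = 3/639245 (s = -3/(-341425 - 297820) = -3/(-639245) = -3*(-1/639245) = 3/639245 ≈ 4.6930e-6)
sqrt(101734 + s) = sqrt(101734 + 3/639245) = sqrt(65032950833/639245) = sqrt(41571988655241085)/639245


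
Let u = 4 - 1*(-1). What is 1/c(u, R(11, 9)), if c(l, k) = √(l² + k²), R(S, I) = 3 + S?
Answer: √221/221 ≈ 0.067267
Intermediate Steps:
u = 5 (u = 4 + 1 = 5)
c(l, k) = √(k² + l²)
1/c(u, R(11, 9)) = 1/(√((3 + 11)² + 5²)) = 1/(√(14² + 25)) = 1/(√(196 + 25)) = 1/(√221) = √221/221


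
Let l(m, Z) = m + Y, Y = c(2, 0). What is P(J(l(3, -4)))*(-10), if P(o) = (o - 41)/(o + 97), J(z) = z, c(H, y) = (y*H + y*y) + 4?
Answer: 85/26 ≈ 3.2692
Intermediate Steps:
c(H, y) = 4 + y**2 + H*y (c(H, y) = (H*y + y**2) + 4 = (y**2 + H*y) + 4 = 4 + y**2 + H*y)
Y = 4 (Y = 4 + 0**2 + 2*0 = 4 + 0 + 0 = 4)
l(m, Z) = 4 + m (l(m, Z) = m + 4 = 4 + m)
P(o) = (-41 + o)/(97 + o)
P(J(l(3, -4)))*(-10) = ((-41 + (4 + 3))/(97 + (4 + 3)))*(-10) = ((-41 + 7)/(97 + 7))*(-10) = (-34/104)*(-10) = ((1/104)*(-34))*(-10) = -17/52*(-10) = 85/26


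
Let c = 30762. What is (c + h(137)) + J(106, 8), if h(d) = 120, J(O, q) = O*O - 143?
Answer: 41975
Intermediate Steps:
J(O, q) = -143 + O² (J(O, q) = O² - 143 = -143 + O²)
(c + h(137)) + J(106, 8) = (30762 + 120) + (-143 + 106²) = 30882 + (-143 + 11236) = 30882 + 11093 = 41975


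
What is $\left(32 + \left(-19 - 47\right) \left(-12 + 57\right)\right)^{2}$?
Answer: $8631844$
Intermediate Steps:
$\left(32 + \left(-19 - 47\right) \left(-12 + 57\right)\right)^{2} = \left(32 - 2970\right)^{2} = \left(-2938\right)^{2} = 8631844$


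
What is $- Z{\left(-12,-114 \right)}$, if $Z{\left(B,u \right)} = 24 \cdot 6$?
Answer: $-144$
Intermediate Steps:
$Z{\left(B,u \right)} = 144$
$- Z{\left(-12,-114 \right)} = \left(-1\right) 144 = -144$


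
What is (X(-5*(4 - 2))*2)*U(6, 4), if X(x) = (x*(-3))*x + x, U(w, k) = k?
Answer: -2480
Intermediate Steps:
X(x) = x - 3*x**2 (X(x) = (-3*x)*x + x = -3*x**2 + x = x - 3*x**2)
(X(-5*(4 - 2))*2)*U(6, 4) = (((-5*(4 - 2))*(1 - (-15)*(4 - 2)))*2)*4 = (((-5*2)*(1 - (-15)*2))*2)*4 = (-10*(1 - 3*(-10))*2)*4 = (-10*(1 + 30)*2)*4 = (-10*31*2)*4 = -310*2*4 = -620*4 = -2480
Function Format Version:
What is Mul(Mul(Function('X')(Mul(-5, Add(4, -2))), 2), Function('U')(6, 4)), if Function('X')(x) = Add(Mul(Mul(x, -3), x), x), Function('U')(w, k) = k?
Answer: -2480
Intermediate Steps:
Function('X')(x) = Add(x, Mul(-3, Pow(x, 2))) (Function('X')(x) = Add(Mul(Mul(-3, x), x), x) = Add(Mul(-3, Pow(x, 2)), x) = Add(x, Mul(-3, Pow(x, 2))))
Mul(Mul(Function('X')(Mul(-5, Add(4, -2))), 2), Function('U')(6, 4)) = Mul(Mul(Mul(Mul(-5, Add(4, -2)), Add(1, Mul(-3, Mul(-5, Add(4, -2))))), 2), 4) = Mul(Mul(Mul(Mul(-5, 2), Add(1, Mul(-3, Mul(-5, 2)))), 2), 4) = Mul(Mul(Mul(-10, Add(1, Mul(-3, -10))), 2), 4) = Mul(Mul(Mul(-10, Add(1, 30)), 2), 4) = Mul(Mul(Mul(-10, 31), 2), 4) = Mul(Mul(-310, 2), 4) = Mul(-620, 4) = -2480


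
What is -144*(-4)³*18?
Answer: 165888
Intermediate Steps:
-144*(-4)³*18 = -144*(-64)*18 = -24*(-384)*18 = 9216*18 = 165888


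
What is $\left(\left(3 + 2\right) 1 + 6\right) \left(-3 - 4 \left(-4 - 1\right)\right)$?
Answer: $187$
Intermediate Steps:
$\left(\left(3 + 2\right) 1 + 6\right) \left(-3 - 4 \left(-4 - 1\right)\right) = \left(5 \cdot 1 + 6\right) \left(-3 - -20\right) = \left(5 + 6\right) \left(-3 + 20\right) = 11 \cdot 17 = 187$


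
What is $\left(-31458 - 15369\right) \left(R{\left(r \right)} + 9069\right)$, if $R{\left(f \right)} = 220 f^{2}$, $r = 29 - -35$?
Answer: $-42621420303$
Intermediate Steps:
$r = 64$ ($r = 29 + 35 = 64$)
$\left(-31458 - 15369\right) \left(R{\left(r \right)} + 9069\right) = \left(-31458 - 15369\right) \left(220 \cdot 64^{2} + 9069\right) = - 46827 \left(220 \cdot 4096 + 9069\right) = - 46827 \left(901120 + 9069\right) = \left(-46827\right) 910189 = -42621420303$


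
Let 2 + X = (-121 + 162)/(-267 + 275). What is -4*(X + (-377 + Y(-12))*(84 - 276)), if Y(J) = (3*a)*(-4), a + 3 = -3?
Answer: -468505/2 ≈ -2.3425e+5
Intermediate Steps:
a = -6 (a = -3 - 3 = -6)
Y(J) = 72 (Y(J) = (3*(-6))*(-4) = -18*(-4) = 72)
X = 25/8 (X = -2 + (-121 + 162)/(-267 + 275) = -2 + 41/8 = 25/8 ≈ 3.1250)
-4*(X + (-377 + Y(-12))*(84 - 276)) = -4*(25/8 + (-377 + 72)*(84 - 276)) = -4*(25/8 - 305*(-192)) = -4*(25/8 + 58560) = -4*468505/8 = -468505/2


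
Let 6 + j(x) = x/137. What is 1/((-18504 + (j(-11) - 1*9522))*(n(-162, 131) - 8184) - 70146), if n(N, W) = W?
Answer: 137/30917090933 ≈ 4.4312e-9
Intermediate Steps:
j(x) = -6 + x/137
1/((-18504 + (j(-11) - 1*9522))*(n(-162, 131) - 8184) - 70146) = 1/((-18504 + ((-6 + (1/137)*(-11)) - 1*9522))*(131 - 8184) - 70146) = 1/((-18504 + ((-6 - 11/137) - 9522))*(-8053) - 70146) = 1/((-18504 + (-833/137 - 9522))*(-8053) - 70146) = 1/((-18504 - 1305347/137)*(-8053) - 70146) = 1/(-3840395/137*(-8053) - 70146) = 1/(30926700935/137 - 70146) = 1/(30917090933/137) = 137/30917090933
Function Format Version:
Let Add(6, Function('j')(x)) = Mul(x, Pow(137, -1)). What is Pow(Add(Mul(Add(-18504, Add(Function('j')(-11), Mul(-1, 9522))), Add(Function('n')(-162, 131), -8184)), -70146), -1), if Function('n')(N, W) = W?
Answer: Rational(137, 30917090933) ≈ 4.4312e-9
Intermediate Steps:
Function('j')(x) = Add(-6, Mul(Rational(1, 137), x)) (Function('j')(x) = Add(-6, Mul(x, Pow(137, -1))) = Add(-6, Mul(x, Rational(1, 137))) = Add(-6, Mul(Rational(1, 137), x)))
Pow(Add(Mul(Add(-18504, Add(Function('j')(-11), Mul(-1, 9522))), Add(Function('n')(-162, 131), -8184)), -70146), -1) = Pow(Add(Mul(Add(-18504, Add(Add(-6, Mul(Rational(1, 137), -11)), Mul(-1, 9522))), Add(131, -8184)), -70146), -1) = Pow(Add(Mul(Add(-18504, Add(Add(-6, Rational(-11, 137)), -9522)), -8053), -70146), -1) = Pow(Add(Mul(Add(-18504, Add(Rational(-833, 137), -9522)), -8053), -70146), -1) = Pow(Add(Mul(Add(-18504, Rational(-1305347, 137)), -8053), -70146), -1) = Pow(Add(Mul(Rational(-3840395, 137), -8053), -70146), -1) = Pow(Add(Rational(30926700935, 137), -70146), -1) = Pow(Rational(30917090933, 137), -1) = Rational(137, 30917090933)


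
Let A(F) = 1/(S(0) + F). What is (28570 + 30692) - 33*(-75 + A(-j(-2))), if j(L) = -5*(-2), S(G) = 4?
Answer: 123485/2 ≈ 61743.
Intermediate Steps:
j(L) = 10
A(F) = 1/(4 + F)
(28570 + 30692) - 33*(-75 + A(-j(-2))) = (28570 + 30692) - 33*(-75 + 1/(4 - 1*10)) = 59262 - 33*(-75 + 1/(4 - 10)) = 59262 - 33*(-75 + 1/(-6)) = 59262 - 33*(-75 - ⅙) = 59262 - 33*(-451/6) = 59262 + 4961/2 = 123485/2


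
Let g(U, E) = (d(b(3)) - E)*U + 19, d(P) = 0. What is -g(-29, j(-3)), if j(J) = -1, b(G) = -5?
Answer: 10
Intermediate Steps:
g(U, E) = 19 - E*U (g(U, E) = (0 - E)*U + 19 = (-E)*U + 19 = -E*U + 19 = 19 - E*U)
-g(-29, j(-3)) = -(19 - 1*(-1)*(-29)) = -(19 - 29) = -1*(-10) = 10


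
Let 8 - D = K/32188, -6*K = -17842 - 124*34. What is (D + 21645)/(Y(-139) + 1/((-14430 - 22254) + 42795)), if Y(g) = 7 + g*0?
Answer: 4259141428731/1376938264 ≈ 3093.2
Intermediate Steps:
Y(g) = 7 (Y(g) = 7 + 0 = 7)
K = 11029/3 (K = -(-17842 - 124*34)/6 = -(-17842 - 4216)/6 = -⅙*(-22058) = 11029/3 ≈ 3676.3)
D = 761483/96564 (D = 8 - 11029/(3*32188) = 8 - 1*11029/96564 = 8 - 11029/96564 = 761483/96564 ≈ 7.8858)
(D + 21645)/(Y(-139) + 1/((-14430 - 22254) + 42795)) = (761483/96564 + 21645)/(7 + 1/((-14430 - 22254) + 42795)) = 2090889263/(96564*(7 + 1/(-36684 + 42795))) = 2090889263/(96564*(7 + 1/6111)) = 2090889263/(96564*(42778/6111)) = (2090889263/96564)*(6111/42778) = 4259141428731/1376938264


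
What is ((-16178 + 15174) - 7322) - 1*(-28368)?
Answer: 20042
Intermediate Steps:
((-16178 + 15174) - 7322) - 1*(-28368) = (-1004 - 7322) + 28368 = -8326 + 28368 = 20042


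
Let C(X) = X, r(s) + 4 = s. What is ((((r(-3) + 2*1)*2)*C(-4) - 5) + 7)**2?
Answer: 1764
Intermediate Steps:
r(s) = -4 + s
((((r(-3) + 2*1)*2)*C(-4) - 5) + 7)**2 = (((((-4 - 3) + 2*1)*2)*(-4) - 5) + 7)**2 = ((((-7 + 2)*2)*(-4) - 5) + 7)**2 = ((-5*2*(-4) - 5) + 7)**2 = ((-10*(-4) - 5) + 7)**2 = ((40 - 5) + 7)**2 = (35 + 7)**2 = 42**2 = 1764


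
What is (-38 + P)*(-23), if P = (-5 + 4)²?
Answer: 851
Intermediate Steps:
P = 1 (P = (-1)² = 1)
(-38 + P)*(-23) = (-38 + 1)*(-23) = -37*(-23) = 851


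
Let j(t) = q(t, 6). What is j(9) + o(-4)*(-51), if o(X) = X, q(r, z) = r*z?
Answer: 258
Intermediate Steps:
j(t) = 6*t (j(t) = t*6 = 6*t)
j(9) + o(-4)*(-51) = 6*9 - 4*(-51) = 54 + 204 = 258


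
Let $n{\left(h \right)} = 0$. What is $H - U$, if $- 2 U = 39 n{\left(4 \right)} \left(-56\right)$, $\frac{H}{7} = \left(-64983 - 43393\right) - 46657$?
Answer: $-1085231$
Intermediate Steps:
$H = -1085231$ ($H = 7 \left(\left(-64983 - 43393\right) - 46657\right) = 7 \left(-108376 - 46657\right) = 7 \left(-155033\right) = -1085231$)
$U = 0$ ($U = - \frac{39 \cdot 0 \left(-56\right)}{2} = - \frac{0 \left(-56\right)}{2} = \left(- \frac{1}{2}\right) 0 = 0$)
$H - U = -1085231 - 0 = -1085231 + 0 = -1085231$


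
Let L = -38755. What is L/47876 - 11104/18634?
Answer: -626887887/446060692 ≈ -1.4054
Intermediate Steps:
L/47876 - 11104/18634 = -38755/47876 - 11104/18634 = -38755*1/47876 - 11104*1/18634 = -38755/47876 - 5552/9317 = -626887887/446060692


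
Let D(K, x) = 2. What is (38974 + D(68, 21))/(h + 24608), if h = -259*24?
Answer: 4872/2299 ≈ 2.1192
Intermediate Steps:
h = -6216
(38974 + D(68, 21))/(h + 24608) = (38974 + 2)/(-6216 + 24608) = 38976/18392 = 38976*(1/18392) = 4872/2299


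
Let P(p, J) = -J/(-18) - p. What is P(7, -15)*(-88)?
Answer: 2068/3 ≈ 689.33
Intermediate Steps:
P(p, J) = -p + J/18 (P(p, J) = -J*(-1)/18 - p = -(-1)*J/18 - p = J/18 - p = -p + J/18)
P(7, -15)*(-88) = (-1*7 + (1/18)*(-15))*(-88) = (-7 - ⅚)*(-88) = -47/6*(-88) = 2068/3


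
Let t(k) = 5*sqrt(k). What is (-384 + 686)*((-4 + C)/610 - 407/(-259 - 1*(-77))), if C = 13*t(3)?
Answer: 18689421/27755 + 1963*sqrt(3)/61 ≈ 729.11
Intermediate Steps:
C = 65*sqrt(3) (C = 13*(5*sqrt(3)) = 65*sqrt(3) ≈ 112.58)
(-384 + 686)*((-4 + C)/610 - 407/(-259 - 1*(-77))) = (-384 + 686)*((-4 + 65*sqrt(3))/610 - 407/(-259 - 1*(-77))) = 302*((-4 + 65*sqrt(3))*(1/610) - 407/(-259 + 77)) = 302*((-2/305 + 13*sqrt(3)/122) - 407/(-182)) = 302*((-2/305 + 13*sqrt(3)/122) - 407*(-1/182)) = 302*((-2/305 + 13*sqrt(3)/122) + 407/182) = 302*(123771/55510 + 13*sqrt(3)/122) = 18689421/27755 + 1963*sqrt(3)/61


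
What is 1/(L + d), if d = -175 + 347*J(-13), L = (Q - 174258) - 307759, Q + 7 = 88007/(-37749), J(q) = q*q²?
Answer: -37749/46980907949 ≈ -8.0350e-7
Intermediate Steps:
J(q) = q³
Q = -352250/37749 (Q = -7 + 88007/(-37749) = -7 + 88007*(-1/37749) = -7 - 88007/37749 = -352250/37749 ≈ -9.3314)
L = -18196011983/37749 (L = (-352250/37749 - 174258) - 307759 = -6578417492/37749 - 307759 = -18196011983/37749 ≈ -4.8203e+5)
d = -762534 (d = -175 + 347*(-13)³ = -175 + 347*(-2197) = -175 - 762359 = -762534)
1/(L + d) = 1/(-18196011983/37749 - 762534) = 1/(-46980907949/37749) = -37749/46980907949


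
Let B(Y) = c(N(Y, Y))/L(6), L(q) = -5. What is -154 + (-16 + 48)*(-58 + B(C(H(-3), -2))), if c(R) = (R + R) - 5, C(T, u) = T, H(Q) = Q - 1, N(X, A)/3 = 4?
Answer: -10658/5 ≈ -2131.6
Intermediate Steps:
N(X, A) = 12 (N(X, A) = 3*4 = 12)
H(Q) = -1 + Q
c(R) = -5 + 2*R (c(R) = 2*R - 5 = -5 + 2*R)
B(Y) = -19/5 (B(Y) = (-5 + 2*12)/(-5) = (-5 + 24)*(-1/5) = 19*(-1/5) = -19/5)
-154 + (-16 + 48)*(-58 + B(C(H(-3), -2))) = -154 + (-16 + 48)*(-58 - 19/5) = -154 + 32*(-309/5) = -154 - 9888/5 = -10658/5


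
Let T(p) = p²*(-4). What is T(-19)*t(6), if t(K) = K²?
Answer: -51984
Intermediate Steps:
T(p) = -4*p²
T(-19)*t(6) = -4*(-19)²*6² = -4*361*36 = -1444*36 = -51984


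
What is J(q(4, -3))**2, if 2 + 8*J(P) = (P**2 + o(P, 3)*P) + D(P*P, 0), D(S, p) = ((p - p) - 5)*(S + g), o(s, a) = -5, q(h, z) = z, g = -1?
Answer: 81/16 ≈ 5.0625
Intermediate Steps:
D(S, p) = 5 - 5*S (D(S, p) = ((p - p) - 5)*(S - 1) = (0 - 5)*(-1 + S) = -5*(-1 + S) = 5 - 5*S)
J(P) = 3/8 - 5*P/8 - P**2/2 (J(P) = -1/4 + ((P**2 - 5*P) + (5 - 5*P*P))/8 = -1/4 + ((P**2 - 5*P) + (5 - 5*P**2))/8 = -1/4 + (5 - 5*P - 4*P**2)/8 = -1/4 + (5/8 - 5*P/8 - P**2/2) = 3/8 - 5*P/8 - P**2/2)
J(q(4, -3))**2 = (3/8 - 5/8*(-3) - 1/2*(-3)**2)**2 = (3/8 + 15/8 - 1/2*9)**2 = (3/8 + 15/8 - 9/2)**2 = (-9/4)**2 = 81/16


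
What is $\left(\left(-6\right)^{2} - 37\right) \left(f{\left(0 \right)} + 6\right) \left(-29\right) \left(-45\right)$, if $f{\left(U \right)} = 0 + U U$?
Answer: $-7830$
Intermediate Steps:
$f{\left(U \right)} = U^{2}$ ($f{\left(U \right)} = 0 + U^{2} = U^{2}$)
$\left(\left(-6\right)^{2} - 37\right) \left(f{\left(0 \right)} + 6\right) \left(-29\right) \left(-45\right) = \left(\left(-6\right)^{2} - 37\right) \left(0^{2} + 6\right) \left(-29\right) \left(-45\right) = \left(36 - 37\right) \left(0 + 6\right) \left(-29\right) \left(-45\right) = \left(-1\right) 6 \left(-29\right) \left(-45\right) = \left(-6\right) \left(-29\right) \left(-45\right) = 174 \left(-45\right) = -7830$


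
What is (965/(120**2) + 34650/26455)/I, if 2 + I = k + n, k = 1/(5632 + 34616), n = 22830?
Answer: 82011019/1359796390600 ≈ 6.0311e-5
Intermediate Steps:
k = 1/40248 ≈ 2.4846e-5
I = 918781345/40248 (I = -2 + (1/40248 + 22830) = -2 + 918861841/40248 = 918781345/40248 ≈ 22828.)
(965/(120**2) + 34650/26455)/I = (965/(120**2) + 34650/26455)/(918781345/40248) = (965/14400 + 34650*(1/26455))*(40248/918781345) = (965*(1/14400) + 630/481)*(40248/918781345) = (193/2880 + 630/481)*(40248/918781345) = (1907233/1385280)*(40248/918781345) = 82011019/1359796390600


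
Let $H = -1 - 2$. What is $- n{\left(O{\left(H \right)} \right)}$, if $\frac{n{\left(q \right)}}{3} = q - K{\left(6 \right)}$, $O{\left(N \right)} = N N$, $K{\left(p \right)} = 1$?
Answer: $-24$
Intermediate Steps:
$H = -3$ ($H = -1 - 2 = -3$)
$O{\left(N \right)} = N^{2}$
$n{\left(q \right)} = -3 + 3 q$ ($n{\left(q \right)} = 3 \left(q - 1\right) = 3 \left(-1 + q\right) = -3 + 3 q$)
$- n{\left(O{\left(H \right)} \right)} = - (-3 + 3 \left(-3\right)^{2}) = - (-3 + 3 \cdot 9) = - (-3 + 27) = \left(-1\right) 24 = -24$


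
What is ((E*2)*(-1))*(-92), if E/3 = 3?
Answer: 1656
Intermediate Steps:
E = 9 (E = 3*3 = 9)
((E*2)*(-1))*(-92) = ((9*2)*(-1))*(-92) = (18*(-1))*(-92) = -18*(-92) = 1656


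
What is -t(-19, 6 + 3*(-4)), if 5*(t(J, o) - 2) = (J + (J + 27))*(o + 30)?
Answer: 254/5 ≈ 50.800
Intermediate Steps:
t(J, o) = 2 + (27 + 2*J)*(30 + o)/5 (t(J, o) = 2 + ((J + (J + 27))*(o + 30))/5 = 2 + ((J + (27 + J))*(30 + o))/5 = 2 + ((27 + 2*J)*(30 + o))/5 = 2 + (27 + 2*J)*(30 + o)/5)
-t(-19, 6 + 3*(-4)) = -(164 + 12*(-19) + 27*(6 + 3*(-4))/5 + (2/5)*(-19)*(6 + 3*(-4))) = -(164 - 228 + 27*(6 - 12)/5 + (2/5)*(-19)*(6 - 12)) = -(164 - 228 + (27/5)*(-6) + (2/5)*(-19)*(-6)) = -(164 - 228 - 162/5 + 228/5) = -1*(-254/5) = 254/5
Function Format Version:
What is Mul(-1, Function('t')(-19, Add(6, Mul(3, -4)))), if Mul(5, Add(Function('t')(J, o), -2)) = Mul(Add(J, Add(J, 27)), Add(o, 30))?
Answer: Rational(254, 5) ≈ 50.800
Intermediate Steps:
Function('t')(J, o) = Add(2, Mul(Rational(1, 5), Add(27, Mul(2, J)), Add(30, o))) (Function('t')(J, o) = Add(2, Mul(Rational(1, 5), Mul(Add(J, Add(J, 27)), Add(o, 30)))) = Add(2, Mul(Rational(1, 5), Mul(Add(J, Add(27, J)), Add(30, o)))) = Add(2, Mul(Rational(1, 5), Mul(Add(27, Mul(2, J)), Add(30, o)))) = Add(2, Mul(Rational(1, 5), Add(27, Mul(2, J)), Add(30, o))))
Mul(-1, Function('t')(-19, Add(6, Mul(3, -4)))) = Mul(-1, Add(164, Mul(12, -19), Mul(Rational(27, 5), Add(6, Mul(3, -4))), Mul(Rational(2, 5), -19, Add(6, Mul(3, -4))))) = Mul(-1, Add(164, -228, Mul(Rational(27, 5), Add(6, -12)), Mul(Rational(2, 5), -19, Add(6, -12)))) = Mul(-1, Add(164, -228, Mul(Rational(27, 5), -6), Mul(Rational(2, 5), -19, -6))) = Mul(-1, Add(164, -228, Rational(-162, 5), Rational(228, 5))) = Mul(-1, Rational(-254, 5)) = Rational(254, 5)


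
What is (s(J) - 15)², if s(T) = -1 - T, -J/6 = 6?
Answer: 400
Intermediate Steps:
J = -36 (J = -6*6 = -36)
(s(J) - 15)² = ((-1 - 1*(-36)) - 15)² = ((-1 + 36) - 15)² = (35 - 15)² = 20² = 400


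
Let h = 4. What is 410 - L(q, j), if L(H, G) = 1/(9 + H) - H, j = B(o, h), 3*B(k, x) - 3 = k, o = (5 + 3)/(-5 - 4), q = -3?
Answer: 2441/6 ≈ 406.83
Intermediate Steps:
o = -8/9 (o = 8/(-9) = 8*(-⅑) = -8/9 ≈ -0.88889)
B(k, x) = 1 + k/3
j = 19/27 (j = 1 + (⅓)*(-8/9) = 1 - 8/27 = 19/27 ≈ 0.70370)
410 - L(q, j) = 410 - (1 - 1*(-3)² - 9*(-3))/(9 - 3) = 410 - (1 - 1*9 + 27)/6 = 410 - (1 - 9 + 27)/6 = 410 - 19/6 = 2441/6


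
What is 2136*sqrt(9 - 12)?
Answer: 2136*I*sqrt(3) ≈ 3699.7*I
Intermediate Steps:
2136*sqrt(9 - 12) = 2136*sqrt(-3) = 2136*(I*sqrt(3)) = 2136*I*sqrt(3)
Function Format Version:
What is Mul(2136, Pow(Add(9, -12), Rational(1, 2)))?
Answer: Mul(2136, I, Pow(3, Rational(1, 2))) ≈ Mul(3699.7, I)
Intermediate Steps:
Mul(2136, Pow(Add(9, -12), Rational(1, 2))) = Mul(2136, Pow(-3, Rational(1, 2))) = Mul(2136, Mul(I, Pow(3, Rational(1, 2)))) = Mul(2136, I, Pow(3, Rational(1, 2)))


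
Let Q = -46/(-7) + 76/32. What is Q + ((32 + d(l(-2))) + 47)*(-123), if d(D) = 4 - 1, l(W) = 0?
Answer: -564315/56 ≈ -10077.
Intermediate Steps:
d(D) = 3
Q = 501/56 (Q = -46*(-1/7) + 76*(1/32) = 46/7 + 19/8 = 501/56 ≈ 8.9464)
Q + ((32 + d(l(-2))) + 47)*(-123) = 501/56 + ((32 + 3) + 47)*(-123) = 501/56 + (35 + 47)*(-123) = 501/56 + 82*(-123) = 501/56 - 10086 = -564315/56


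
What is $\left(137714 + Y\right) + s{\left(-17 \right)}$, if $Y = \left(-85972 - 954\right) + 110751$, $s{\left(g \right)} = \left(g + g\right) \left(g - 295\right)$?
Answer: $172147$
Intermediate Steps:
$s{\left(g \right)} = 2 g \left(-295 + g\right)$
$Y = 23825$ ($Y = -86926 + 110751 = 23825$)
$\left(137714 + Y\right) + s{\left(-17 \right)} = \left(137714 + 23825\right) + 2 \left(-17\right) \left(-295 - 17\right) = 161539 + 2 \left(-17\right) \left(-312\right) = 161539 + 10608 = 172147$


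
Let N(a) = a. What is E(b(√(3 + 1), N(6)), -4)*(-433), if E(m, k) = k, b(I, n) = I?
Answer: 1732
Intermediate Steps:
E(b(√(3 + 1), N(6)), -4)*(-433) = -4*(-433) = 1732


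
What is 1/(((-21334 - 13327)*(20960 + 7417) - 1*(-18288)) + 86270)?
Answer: -1/983470639 ≈ -1.0168e-9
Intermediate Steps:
1/(((-21334 - 13327)*(20960 + 7417) - 1*(-18288)) + 86270) = 1/((-34661*28377 + 18288) + 86270) = 1/((-983575197 + 18288) + 86270) = 1/(-983556909 + 86270) = 1/(-983470639) = -1/983470639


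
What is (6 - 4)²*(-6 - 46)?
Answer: -208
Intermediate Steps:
(6 - 4)²*(-6 - 46) = 2²*(-52) = 4*(-52) = -208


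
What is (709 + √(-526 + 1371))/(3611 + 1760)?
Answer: 709/5371 + 13*√5/5371 ≈ 0.13742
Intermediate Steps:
(709 + √(-526 + 1371))/(3611 + 1760) = (709 + √845)/5371 = (709 + 13*√5)*(1/5371) = 709/5371 + 13*√5/5371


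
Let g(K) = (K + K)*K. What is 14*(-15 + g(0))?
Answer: -210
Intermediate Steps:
g(K) = 2*K² (g(K) = (2*K)*K = 2*K²)
14*(-15 + g(0)) = 14*(-15 + 2*0²) = 14*(-15 + 2*0) = 14*(-15 + 0) = 14*(-15) = -210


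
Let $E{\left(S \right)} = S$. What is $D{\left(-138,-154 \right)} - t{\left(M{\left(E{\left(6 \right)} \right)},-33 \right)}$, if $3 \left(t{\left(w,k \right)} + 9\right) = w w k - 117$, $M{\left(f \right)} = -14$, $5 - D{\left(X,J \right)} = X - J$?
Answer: $2193$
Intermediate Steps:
$D{\left(X,J \right)} = 5 + J - X$ ($D{\left(X,J \right)} = 5 - \left(X - J\right) = 5 + \left(J - X\right) = 5 + J - X$)
$t{\left(w,k \right)} = -48 + \frac{k w^{2}}{3}$ ($t{\left(w,k \right)} = -9 + \frac{w w k - 117}{3} = -9 + \frac{w^{2} k - 117}{3} = -9 + \frac{k w^{2} - 117}{3} = -9 + \frac{-117 + k w^{2}}{3} = -9 + \left(-39 + \frac{k w^{2}}{3}\right) = -48 + \frac{k w^{2}}{3}$)
$D{\left(-138,-154 \right)} - t{\left(M{\left(E{\left(6 \right)} \right)},-33 \right)} = \left(5 - 154 - -138\right) - \left(-48 + \frac{1}{3} \left(-33\right) \left(-14\right)^{2}\right) = \left(5 - 154 + 138\right) - \left(-48 + \frac{1}{3} \left(-33\right) 196\right) = -11 - \left(-48 - 2156\right) = -11 - -2204 = -11 + 2204 = 2193$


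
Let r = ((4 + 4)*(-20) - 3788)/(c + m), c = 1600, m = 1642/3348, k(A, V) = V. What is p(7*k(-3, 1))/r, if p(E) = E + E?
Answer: -2679221/472068 ≈ -5.6755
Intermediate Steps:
m = 821/1674 (m = 1642*(1/3348) = 821/1674 ≈ 0.49044)
p(E) = 2*E
r = -6608952/2679221 (r = ((4 + 4)*(-20) - 3788)/(1600 + 821/1674) = (8*(-20) - 3788)/(2679221/1674) = (-160 - 3788)*(1674/2679221) = -3948*1674/2679221 = -6608952/2679221 ≈ -2.4667)
p(7*k(-3, 1))/r = (2*(7*1))/(-6608952/2679221) = (2*7)*(-2679221/6608952) = 14*(-2679221/6608952) = -2679221/472068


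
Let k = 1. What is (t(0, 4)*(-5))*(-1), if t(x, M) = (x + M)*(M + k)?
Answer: 100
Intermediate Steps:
t(x, M) = (1 + M)*(M + x) (t(x, M) = (x + M)*(M + 1) = (M + x)*(1 + M) = (1 + M)*(M + x))
(t(0, 4)*(-5))*(-1) = ((4 + 0 + 4² + 4*0)*(-5))*(-1) = ((4 + 0 + 16 + 0)*(-5))*(-1) = (20*(-5))*(-1) = -100*(-1) = 100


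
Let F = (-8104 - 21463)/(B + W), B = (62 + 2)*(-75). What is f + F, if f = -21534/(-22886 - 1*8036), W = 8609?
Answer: -416123884/58890949 ≈ -7.0660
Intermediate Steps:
B = -4800 (B = 64*(-75) = -4800)
F = -29567/3809 (F = (-8104 - 21463)/(-4800 + 8609) = -29567/3809 ≈ -7.7624)
f = 10767/15461 (f = -21534/(-22886 - 8036) = -21534/(-30922) = -21534*(-1/30922) = 10767/15461 ≈ 0.69640)
f + F = 10767/15461 - 29567/3809 = -416123884/58890949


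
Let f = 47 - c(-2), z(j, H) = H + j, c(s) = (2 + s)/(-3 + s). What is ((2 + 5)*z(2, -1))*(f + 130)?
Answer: 1239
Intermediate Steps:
c(s) = (2 + s)/(-3 + s)
f = 47 (f = 47 - (2 - 2)/(-3 - 2) = 47 - 0/(-5) = 47 - (-1)*0/5 = 47 - 1*0 = 47 + 0 = 47)
((2 + 5)*z(2, -1))*(f + 130) = ((2 + 5)*(-1 + 2))*(47 + 130) = (7*1)*177 = 7*177 = 1239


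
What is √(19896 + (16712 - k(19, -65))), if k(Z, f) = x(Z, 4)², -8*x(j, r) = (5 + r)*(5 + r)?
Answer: √2336351/8 ≈ 191.06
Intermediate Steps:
x(j, r) = -(5 + r)²/8 (x(j, r) = -(5 + r)*(5 + r)/8 = -(5 + r)²/8)
k(Z, f) = 6561/64 (k(Z, f) = (-(5 + 4)²/8)² = (-⅛*9²)² = (-⅛*81)² = (-81/8)² = 6561/64)
√(19896 + (16712 - k(19, -65))) = √(19896 + (16712 - 1*6561/64)) = √(19896 + (16712 - 6561/64)) = √(19896 + 1063007/64) = √(2336351/64) = √2336351/8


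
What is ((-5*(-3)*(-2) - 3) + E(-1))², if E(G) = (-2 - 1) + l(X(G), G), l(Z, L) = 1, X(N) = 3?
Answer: 1225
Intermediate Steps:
E(G) = -2 (E(G) = (-2 - 1) + 1 = -3 + 1 = -2)
((-5*(-3)*(-2) - 3) + E(-1))² = ((-5*(-3)*(-2) - 3) - 2)² = ((15*(-2) - 3) - 2)² = ((-30 - 3) - 2)² = (-33 - 2)² = (-35)² = 1225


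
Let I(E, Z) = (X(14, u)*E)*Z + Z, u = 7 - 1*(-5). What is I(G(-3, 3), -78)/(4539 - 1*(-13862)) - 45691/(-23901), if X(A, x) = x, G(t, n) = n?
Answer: 771781805/439802301 ≈ 1.7548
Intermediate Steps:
u = 12 (u = 7 + 5 = 12)
I(E, Z) = Z + 12*E*Z (I(E, Z) = (12*E)*Z + Z = 12*E*Z + Z = Z + 12*E*Z)
I(G(-3, 3), -78)/(4539 - 1*(-13862)) - 45691/(-23901) = (-78*(1 + 12*3))/(4539 - 1*(-13862)) - 45691/(-23901) = (-78*(1 + 36))/(4539 + 13862) - 45691*(-1/23901) = -78*37/18401 + 45691/23901 = -2886*1/18401 + 45691/23901 = -2886/18401 + 45691/23901 = 771781805/439802301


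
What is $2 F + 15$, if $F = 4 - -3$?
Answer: $29$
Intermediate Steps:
$F = 7$ ($F = 4 + 3 = 7$)
$2 F + 15 = 2 \cdot 7 + 15 = 14 + 15 = 29$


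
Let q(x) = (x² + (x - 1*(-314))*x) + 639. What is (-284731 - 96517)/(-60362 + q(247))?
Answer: -54464/19979 ≈ -2.7261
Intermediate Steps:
q(x) = 639 + x² + x*(314 + x) (q(x) = (x² + (x + 314)*x) + 639 = (x² + (314 + x)*x) + 639 = (x² + x*(314 + x)) + 639 = 639 + x² + x*(314 + x))
(-284731 - 96517)/(-60362 + q(247)) = (-284731 - 96517)/(-60362 + (639 + 2*247² + 314*247)) = -381248/(-60362 + (639 + 2*61009 + 77558)) = -381248/(-60362 + (639 + 122018 + 77558)) = -381248/(-60362 + 200215) = -381248/139853 = -381248*1/139853 = -54464/19979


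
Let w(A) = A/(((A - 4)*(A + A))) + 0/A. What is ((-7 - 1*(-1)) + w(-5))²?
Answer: 11881/324 ≈ 36.670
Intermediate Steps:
w(A) = 1/(2*(-4 + A)) (w(A) = A/(((-4 + A)*(2*A))) + 0 = A/((2*A*(-4 + A))) + 0 = A*(1/(2*A*(-4 + A))) + 0 = 1/(2*(-4 + A)) + 0 = 1/(2*(-4 + A)))
((-7 - 1*(-1)) + w(-5))² = ((-7 - 1*(-1)) + 1/(2*(-4 - 5)))² = ((-7 + 1) + (½)/(-9))² = (-6 + (½)*(-⅑))² = (-6 - 1/18)² = (-109/18)² = 11881/324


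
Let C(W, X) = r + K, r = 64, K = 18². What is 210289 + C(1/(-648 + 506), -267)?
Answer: 210677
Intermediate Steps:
K = 324
C(W, X) = 388 (C(W, X) = 64 + 324 = 388)
210289 + C(1/(-648 + 506), -267) = 210289 + 388 = 210677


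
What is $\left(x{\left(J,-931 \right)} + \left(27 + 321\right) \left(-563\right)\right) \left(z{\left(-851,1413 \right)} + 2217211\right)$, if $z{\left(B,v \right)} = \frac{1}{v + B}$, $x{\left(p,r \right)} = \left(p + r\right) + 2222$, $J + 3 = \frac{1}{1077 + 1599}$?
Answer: $- \frac{649011839570500105}{1503912} \approx -4.3155 \cdot 10^{11}$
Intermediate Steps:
$J = - \frac{8027}{2676}$ ($J = -3 + \frac{1}{1077 + 1599} = -3 + \frac{1}{2676} = - \frac{8027}{2676} \approx -2.9996$)
$x{\left(p,r \right)} = 2222 + p + r$
$z{\left(B,v \right)} = \frac{1}{B + v}$
$\left(x{\left(J,-931 \right)} + \left(27 + 321\right) \left(-563\right)\right) \left(z{\left(-851,1413 \right)} + 2217211\right) = \left(\left(2222 - \frac{8027}{2676} - 931\right) + \left(27 + 321\right) \left(-563\right)\right) \left(\frac{1}{-851 + 1413} + 2217211\right) = \left(\frac{3446689}{2676} + 348 \left(-563\right)\right) \left(\frac{1}{562} + 2217211\right) = \left(\frac{3446689}{2676} - 195924\right) \left(\frac{1}{562} + 2217211\right) = \left(- \frac{520845935}{2676}\right) \frac{1246072583}{562} = - \frac{649011839570500105}{1503912}$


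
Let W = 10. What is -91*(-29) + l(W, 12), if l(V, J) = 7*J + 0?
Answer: 2723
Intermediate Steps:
l(V, J) = 7*J
-91*(-29) + l(W, 12) = -91*(-29) + 7*12 = 2639 + 84 = 2723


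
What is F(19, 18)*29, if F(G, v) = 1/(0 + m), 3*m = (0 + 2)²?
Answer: 87/4 ≈ 21.750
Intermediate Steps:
m = 4/3 (m = (0 + 2)²/3 = (⅓)*2² = (⅓)*4 = 4/3 ≈ 1.3333)
F(G, v) = ¾ (F(G, v) = 1/(0 + 4/3) = 1/(4/3) = ¾)
F(19, 18)*29 = (¾)*29 = 87/4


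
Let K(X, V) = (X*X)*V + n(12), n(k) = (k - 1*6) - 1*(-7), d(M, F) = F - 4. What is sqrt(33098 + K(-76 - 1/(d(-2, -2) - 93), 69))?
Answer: 2*sqrt(1057403103)/99 ≈ 656.92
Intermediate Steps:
d(M, F) = -4 + F
n(k) = 1 + k (n(k) = (k - 6) + 7 = (-6 + k) + 7 = 1 + k)
K(X, V) = 13 + V*X**2 (K(X, V) = (X*X)*V + (1 + 12) = X**2*V + 13 = V*X**2 + 13 = 13 + V*X**2)
sqrt(33098 + K(-76 - 1/(d(-2, -2) - 93), 69)) = sqrt(33098 + (13 + 69*(-76 - 1/((-4 - 2) - 93))**2)) = sqrt(33098 + (13 + 69*(-76 - 1/(-6 - 93))**2)) = sqrt(33098 + (13 + 69*(-76 - 1/(-99))**2)) = sqrt(33098 + (13 + 69*(-76 - 1*(-1/99))**2)) = sqrt(33098 + (13 + 69*(-76 + 1/99)**2)) = sqrt(33098 + (13 + 69*(-7523/99)**2)) = sqrt(33098 + (13 + 69*(56595529/9801))) = sqrt(33098 + (13 + 1301697167/3267)) = sqrt(33098 + 1301739638/3267) = sqrt(1409870804/3267) = 2*sqrt(1057403103)/99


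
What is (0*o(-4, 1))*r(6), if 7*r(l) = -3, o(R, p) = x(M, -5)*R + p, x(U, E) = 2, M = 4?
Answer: 0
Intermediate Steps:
o(R, p) = p + 2*R (o(R, p) = 2*R + p = p + 2*R)
r(l) = -3/7 (r(l) = (1/7)*(-3) = -3/7)
(0*o(-4, 1))*r(6) = (0*(1 + 2*(-4)))*(-3/7) = (0*(1 - 8))*(-3/7) = (0*(-7))*(-3/7) = 0*(-3/7) = 0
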